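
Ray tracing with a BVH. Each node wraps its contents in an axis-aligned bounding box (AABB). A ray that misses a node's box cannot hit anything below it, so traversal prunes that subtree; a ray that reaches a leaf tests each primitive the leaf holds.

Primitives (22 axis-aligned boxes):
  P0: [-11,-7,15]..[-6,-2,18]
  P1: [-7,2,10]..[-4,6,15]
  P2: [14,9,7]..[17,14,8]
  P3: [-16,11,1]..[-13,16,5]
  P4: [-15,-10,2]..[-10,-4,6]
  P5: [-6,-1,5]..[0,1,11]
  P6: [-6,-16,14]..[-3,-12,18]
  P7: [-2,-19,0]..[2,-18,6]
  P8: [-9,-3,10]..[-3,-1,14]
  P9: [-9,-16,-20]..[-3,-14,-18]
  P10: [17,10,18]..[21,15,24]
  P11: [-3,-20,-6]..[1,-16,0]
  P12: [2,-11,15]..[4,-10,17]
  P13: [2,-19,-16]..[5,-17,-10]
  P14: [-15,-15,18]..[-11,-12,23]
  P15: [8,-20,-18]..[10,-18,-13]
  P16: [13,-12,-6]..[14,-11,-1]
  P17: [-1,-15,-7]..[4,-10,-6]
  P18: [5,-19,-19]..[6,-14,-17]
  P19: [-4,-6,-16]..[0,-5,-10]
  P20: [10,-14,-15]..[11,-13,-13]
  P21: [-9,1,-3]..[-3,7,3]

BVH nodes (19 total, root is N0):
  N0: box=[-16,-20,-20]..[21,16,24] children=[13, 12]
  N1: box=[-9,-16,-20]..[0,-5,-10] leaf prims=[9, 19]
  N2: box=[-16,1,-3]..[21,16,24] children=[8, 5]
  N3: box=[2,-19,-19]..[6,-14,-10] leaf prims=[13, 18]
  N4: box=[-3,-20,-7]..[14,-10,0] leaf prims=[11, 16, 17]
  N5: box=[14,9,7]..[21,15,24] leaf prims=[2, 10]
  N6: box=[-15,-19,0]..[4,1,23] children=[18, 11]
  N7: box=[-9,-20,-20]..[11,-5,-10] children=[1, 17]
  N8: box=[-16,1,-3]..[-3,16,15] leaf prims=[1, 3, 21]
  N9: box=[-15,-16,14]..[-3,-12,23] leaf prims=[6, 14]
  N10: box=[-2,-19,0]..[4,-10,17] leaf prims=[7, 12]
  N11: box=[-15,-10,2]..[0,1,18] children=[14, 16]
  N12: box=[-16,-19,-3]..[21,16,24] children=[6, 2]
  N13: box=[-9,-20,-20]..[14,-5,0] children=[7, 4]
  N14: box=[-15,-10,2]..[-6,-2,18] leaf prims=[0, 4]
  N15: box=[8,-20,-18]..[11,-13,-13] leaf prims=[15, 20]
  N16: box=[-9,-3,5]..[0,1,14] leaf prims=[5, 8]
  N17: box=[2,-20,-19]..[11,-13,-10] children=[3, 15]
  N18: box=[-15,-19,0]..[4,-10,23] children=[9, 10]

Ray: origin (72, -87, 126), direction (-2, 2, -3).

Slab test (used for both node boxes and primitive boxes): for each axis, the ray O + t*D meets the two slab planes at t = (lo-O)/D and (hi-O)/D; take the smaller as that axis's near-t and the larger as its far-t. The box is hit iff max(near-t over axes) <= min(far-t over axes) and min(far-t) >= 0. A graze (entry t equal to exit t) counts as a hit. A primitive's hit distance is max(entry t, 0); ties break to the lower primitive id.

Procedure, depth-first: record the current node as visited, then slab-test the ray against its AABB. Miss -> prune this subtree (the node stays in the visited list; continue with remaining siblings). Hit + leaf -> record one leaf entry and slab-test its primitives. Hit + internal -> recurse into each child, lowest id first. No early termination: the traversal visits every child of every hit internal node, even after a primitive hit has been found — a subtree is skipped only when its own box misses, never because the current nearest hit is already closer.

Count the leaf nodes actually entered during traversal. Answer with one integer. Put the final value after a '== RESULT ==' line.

Walk:
N0 x:[51/2,44] y:[67/2,103/2] z:[34,146/3] -> hit [34,44], descend [12, 13]
  N12 x:[51/2,44] y:[34,103/2] z:[34,43] -> hit [34,43], descend [2, 6]
    N2 x:[51/2,44] y:[44,103/2] z:[34,43] -> miss, prune
    N6 x:[34,87/2] y:[34,44] z:[103/3,42] -> hit [103/3,42], descend [11, 18]
      N11 x:[36,87/2] y:[77/2,44] z:[36,124/3] -> hit [77/2,124/3], descend [14, 16]
        N14 x:[39,87/2] y:[77/2,85/2] z:[36,124/3] -> hit [39,124/3] leaf, test {P0(miss), P4@t=41}
        N16 x:[36,81/2] y:[42,44] z:[112/3,121/3] -> miss, prune
      N18 x:[34,87/2] y:[34,77/2] z:[103/3,42] -> hit [103/3,77/2], descend [9, 10]
        N9 x:[75/2,87/2] y:[71/2,75/2] z:[103/3,112/3] -> miss, prune
        N10 x:[34,37] y:[34,77/2] z:[109/3,42] -> hit [109/3,37] leaf, test {P7(miss), P12(miss)}
  N13 x:[29,81/2] y:[67/2,41] z:[42,146/3] -> miss, prune

Summary -> nodes [0, 12, 2, 6, 11, 14, 16, 18, 9, 10, 13]; box-tests=11; leaf-entries=2; first=P4

== RESULT ==
2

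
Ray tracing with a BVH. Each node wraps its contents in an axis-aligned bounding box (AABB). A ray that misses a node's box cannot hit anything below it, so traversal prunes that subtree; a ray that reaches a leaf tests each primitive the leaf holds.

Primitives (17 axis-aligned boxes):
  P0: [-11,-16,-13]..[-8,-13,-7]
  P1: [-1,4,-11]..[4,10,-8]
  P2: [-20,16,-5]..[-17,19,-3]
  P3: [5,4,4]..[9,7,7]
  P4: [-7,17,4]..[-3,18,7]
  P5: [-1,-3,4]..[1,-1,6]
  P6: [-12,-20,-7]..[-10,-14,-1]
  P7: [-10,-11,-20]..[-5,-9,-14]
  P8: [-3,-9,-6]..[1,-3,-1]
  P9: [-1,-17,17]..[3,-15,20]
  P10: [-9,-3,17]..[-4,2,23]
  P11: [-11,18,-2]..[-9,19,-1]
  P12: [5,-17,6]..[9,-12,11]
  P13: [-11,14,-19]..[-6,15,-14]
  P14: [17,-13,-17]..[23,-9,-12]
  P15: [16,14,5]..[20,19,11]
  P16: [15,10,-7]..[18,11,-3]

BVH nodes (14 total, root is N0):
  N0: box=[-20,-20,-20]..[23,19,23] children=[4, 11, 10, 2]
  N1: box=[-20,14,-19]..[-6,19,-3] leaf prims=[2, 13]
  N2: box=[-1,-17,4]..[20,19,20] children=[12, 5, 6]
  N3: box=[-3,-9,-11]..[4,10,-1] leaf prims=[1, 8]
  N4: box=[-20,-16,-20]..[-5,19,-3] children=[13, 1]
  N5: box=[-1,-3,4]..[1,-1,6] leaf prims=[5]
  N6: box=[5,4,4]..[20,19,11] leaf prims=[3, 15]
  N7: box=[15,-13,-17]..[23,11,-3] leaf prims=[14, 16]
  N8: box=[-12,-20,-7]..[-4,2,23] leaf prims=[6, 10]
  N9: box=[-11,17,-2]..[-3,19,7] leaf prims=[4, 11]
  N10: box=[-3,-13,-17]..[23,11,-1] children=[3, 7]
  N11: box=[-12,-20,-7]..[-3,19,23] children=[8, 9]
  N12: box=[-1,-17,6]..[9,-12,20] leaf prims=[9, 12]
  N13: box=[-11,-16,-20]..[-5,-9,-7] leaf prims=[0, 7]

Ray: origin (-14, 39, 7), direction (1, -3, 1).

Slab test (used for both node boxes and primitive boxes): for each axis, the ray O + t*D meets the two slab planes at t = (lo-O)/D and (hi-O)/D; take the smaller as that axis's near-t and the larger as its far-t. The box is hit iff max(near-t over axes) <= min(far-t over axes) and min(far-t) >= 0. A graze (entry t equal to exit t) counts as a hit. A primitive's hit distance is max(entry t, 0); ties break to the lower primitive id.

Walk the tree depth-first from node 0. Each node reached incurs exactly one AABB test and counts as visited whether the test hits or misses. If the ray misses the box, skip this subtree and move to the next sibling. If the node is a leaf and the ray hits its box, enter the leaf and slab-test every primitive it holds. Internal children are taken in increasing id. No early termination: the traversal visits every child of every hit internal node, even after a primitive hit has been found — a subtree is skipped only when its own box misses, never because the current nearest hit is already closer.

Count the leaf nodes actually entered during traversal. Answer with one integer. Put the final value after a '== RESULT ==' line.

Walk:
N0 x:[-6,37] y:[20/3,59/3] z:[-27,16] -> hit [20/3,16], descend [2, 4, 10, 11]
  N2 x:[13,34] y:[20/3,56/3] z:[-3,13] -> hit [13,13], descend [5, 6, 12]
    N5 x:[13,15] y:[40/3,14] z:[-3,-1] -> miss, prune
    N6 x:[19,34] y:[20/3,35/3] z:[-3,4] -> miss, prune
    N12 x:[13,23] y:[17,56/3] z:[-1,13] -> miss, prune
  N4 x:[-6,9] y:[20/3,55/3] z:[-27,-10] -> miss, prune
  N10 x:[11,37] y:[28/3,52/3] z:[-24,-8] -> miss, prune
  N11 x:[2,11] y:[20/3,59/3] z:[-14,16] -> hit [20/3,11], descend [8, 9]
    N8 x:[2,10] y:[37/3,59/3] z:[-14,16] -> miss, prune
    N9 x:[3,11] y:[20/3,22/3] z:[-9,0] -> miss, prune

Summary -> nodes [0, 2, 5, 6, 12, 4, 10, 11, 8, 9]; box-tests=10; leaf-entries=0; first=miss

== RESULT ==
0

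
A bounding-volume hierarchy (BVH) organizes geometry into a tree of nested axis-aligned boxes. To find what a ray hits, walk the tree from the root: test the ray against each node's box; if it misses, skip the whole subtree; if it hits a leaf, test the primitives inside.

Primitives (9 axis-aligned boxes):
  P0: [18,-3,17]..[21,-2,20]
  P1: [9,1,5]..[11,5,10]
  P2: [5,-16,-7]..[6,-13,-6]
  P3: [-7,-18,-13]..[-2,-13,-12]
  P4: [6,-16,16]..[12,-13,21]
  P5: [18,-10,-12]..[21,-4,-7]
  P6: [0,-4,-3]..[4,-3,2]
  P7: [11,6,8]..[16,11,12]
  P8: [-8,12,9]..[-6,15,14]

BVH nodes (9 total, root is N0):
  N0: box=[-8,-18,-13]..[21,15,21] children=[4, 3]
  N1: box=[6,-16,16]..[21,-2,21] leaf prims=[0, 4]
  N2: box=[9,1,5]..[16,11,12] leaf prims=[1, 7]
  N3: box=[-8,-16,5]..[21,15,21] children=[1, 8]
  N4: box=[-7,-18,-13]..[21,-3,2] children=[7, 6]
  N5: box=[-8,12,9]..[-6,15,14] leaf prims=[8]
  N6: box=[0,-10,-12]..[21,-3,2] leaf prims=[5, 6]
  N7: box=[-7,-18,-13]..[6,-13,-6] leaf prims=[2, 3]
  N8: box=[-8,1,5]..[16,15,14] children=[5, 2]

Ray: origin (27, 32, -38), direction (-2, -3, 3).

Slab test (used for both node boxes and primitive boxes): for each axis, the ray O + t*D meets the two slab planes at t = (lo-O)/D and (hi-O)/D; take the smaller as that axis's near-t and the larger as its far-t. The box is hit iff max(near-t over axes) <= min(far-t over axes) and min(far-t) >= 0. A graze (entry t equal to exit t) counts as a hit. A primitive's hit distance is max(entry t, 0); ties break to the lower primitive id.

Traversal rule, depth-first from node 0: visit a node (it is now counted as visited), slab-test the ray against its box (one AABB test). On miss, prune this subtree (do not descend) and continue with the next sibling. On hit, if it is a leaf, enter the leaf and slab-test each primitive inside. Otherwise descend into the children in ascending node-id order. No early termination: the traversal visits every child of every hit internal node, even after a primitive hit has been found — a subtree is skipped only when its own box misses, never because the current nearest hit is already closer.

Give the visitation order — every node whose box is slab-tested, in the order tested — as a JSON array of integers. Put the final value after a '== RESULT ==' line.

Traverse from the root:
N0 x:[3,35/2] y:[17/3,50/3] z:[25/3,59/3] -> hit [25/3,50/3], descend [3, 4]
  N3 x:[3,35/2] y:[17/3,16] z:[43/3,59/3] -> hit [43/3,16], descend [1, 8]
    N1 x:[3,21/2] y:[34/3,16] z:[18,59/3] -> miss, prune
    N8 x:[11/2,35/2] y:[17/3,31/3] z:[43/3,52/3] -> miss, prune
  N4 x:[3,17] y:[35/3,50/3] z:[25/3,40/3] -> hit [35/3,40/3], descend [6, 7]
    N6 x:[3,27/2] y:[35/3,14] z:[26/3,40/3] -> hit [35/3,40/3] leaf, test {P5(miss), P6@t=35/3}
    N7 x:[21/2,17] y:[15,50/3] z:[25/3,32/3] -> miss, prune

order=[0, 3, 1, 8, 4, 6, 7]  |boxes|=7  |leaves|=1  hit=P6

== RESULT ==
[0, 3, 1, 8, 4, 6, 7]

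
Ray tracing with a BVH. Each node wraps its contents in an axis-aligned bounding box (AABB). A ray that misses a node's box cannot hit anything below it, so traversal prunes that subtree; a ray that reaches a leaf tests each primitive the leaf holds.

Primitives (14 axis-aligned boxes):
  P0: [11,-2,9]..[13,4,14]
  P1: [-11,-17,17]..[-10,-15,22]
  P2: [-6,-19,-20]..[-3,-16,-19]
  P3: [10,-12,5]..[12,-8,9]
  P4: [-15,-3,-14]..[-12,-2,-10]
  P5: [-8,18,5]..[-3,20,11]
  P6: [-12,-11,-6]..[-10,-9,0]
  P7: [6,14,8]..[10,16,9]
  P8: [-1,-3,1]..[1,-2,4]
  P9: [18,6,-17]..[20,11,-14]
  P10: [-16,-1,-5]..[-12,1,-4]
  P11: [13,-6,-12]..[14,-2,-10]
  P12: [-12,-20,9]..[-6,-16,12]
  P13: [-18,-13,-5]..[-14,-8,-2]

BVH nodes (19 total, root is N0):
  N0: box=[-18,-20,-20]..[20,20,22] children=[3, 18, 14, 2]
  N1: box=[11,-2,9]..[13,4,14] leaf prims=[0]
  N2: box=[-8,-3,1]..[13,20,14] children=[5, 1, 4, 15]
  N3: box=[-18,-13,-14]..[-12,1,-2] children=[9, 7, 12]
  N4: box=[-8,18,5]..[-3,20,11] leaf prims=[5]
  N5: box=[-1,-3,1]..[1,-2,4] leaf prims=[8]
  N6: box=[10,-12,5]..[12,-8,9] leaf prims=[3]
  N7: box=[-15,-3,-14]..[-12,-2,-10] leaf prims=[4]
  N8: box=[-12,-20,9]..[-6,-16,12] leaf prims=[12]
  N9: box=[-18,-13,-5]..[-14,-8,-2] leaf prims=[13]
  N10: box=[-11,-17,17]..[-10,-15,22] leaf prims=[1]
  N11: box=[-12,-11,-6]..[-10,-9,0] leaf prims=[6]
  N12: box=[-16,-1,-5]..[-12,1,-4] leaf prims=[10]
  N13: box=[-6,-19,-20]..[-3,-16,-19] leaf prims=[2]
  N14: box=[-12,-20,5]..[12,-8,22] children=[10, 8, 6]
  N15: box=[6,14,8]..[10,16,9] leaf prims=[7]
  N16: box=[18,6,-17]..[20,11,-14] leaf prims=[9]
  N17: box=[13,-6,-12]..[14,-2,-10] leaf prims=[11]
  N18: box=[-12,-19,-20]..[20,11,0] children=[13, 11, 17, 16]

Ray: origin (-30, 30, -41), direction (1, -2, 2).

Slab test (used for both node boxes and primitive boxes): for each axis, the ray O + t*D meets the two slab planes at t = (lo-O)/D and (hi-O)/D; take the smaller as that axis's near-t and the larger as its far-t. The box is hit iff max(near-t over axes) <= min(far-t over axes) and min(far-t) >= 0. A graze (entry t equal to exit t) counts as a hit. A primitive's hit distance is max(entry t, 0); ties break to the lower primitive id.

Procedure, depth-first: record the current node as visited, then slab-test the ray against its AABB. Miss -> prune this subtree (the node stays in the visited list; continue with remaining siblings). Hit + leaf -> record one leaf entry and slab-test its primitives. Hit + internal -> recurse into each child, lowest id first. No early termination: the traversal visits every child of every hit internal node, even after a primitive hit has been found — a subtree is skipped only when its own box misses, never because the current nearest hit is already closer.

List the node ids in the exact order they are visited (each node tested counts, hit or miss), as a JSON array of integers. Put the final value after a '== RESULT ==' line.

Trace the traversal:
N0 x:[12,50] y:[5,25] z:[21/2,63/2] -> hit [12,25], descend [2, 3, 14, 18]
  N2 x:[22,43] y:[5,33/2] z:[21,55/2] -> miss, prune
  N3 x:[12,18] y:[29/2,43/2] z:[27/2,39/2] -> hit [29/2,18], descend [7, 9, 12]
    N7 x:[15,18] y:[16,33/2] z:[27/2,31/2] -> miss, prune
    N9 x:[12,16] y:[19,43/2] z:[18,39/2] -> miss, prune
    N12 x:[14,18] y:[29/2,31/2] z:[18,37/2] -> miss, prune
  N14 x:[18,42] y:[19,25] z:[23,63/2] -> hit [23,25], descend [6, 8, 10]
    N6 x:[40,42] y:[19,21] z:[23,25] -> miss, prune
    N8 x:[18,24] y:[23,25] z:[25,53/2] -> miss, prune
    N10 x:[19,20] y:[45/2,47/2] z:[29,63/2] -> miss, prune
  N18 x:[18,50] y:[19/2,49/2] z:[21/2,41/2] -> hit [18,41/2], descend [11, 13, 16, 17]
    N11 x:[18,20] y:[39/2,41/2] z:[35/2,41/2] -> hit [39/2,20] leaf, test {P6@t=39/2}
    N13 x:[24,27] y:[23,49/2] z:[21/2,11] -> miss, prune
    N16 x:[48,50] y:[19/2,12] z:[12,27/2] -> miss, prune
    N17 x:[43,44] y:[16,18] z:[29/2,31/2] -> miss, prune

15 AABB tests over nodes [0, 2, 3, 7, 9, 12, 14, 6, 8, 10, 18, 11, 13, 16, 17]; 1 leaf entered; closest P6.

== RESULT ==
[0, 2, 3, 7, 9, 12, 14, 6, 8, 10, 18, 11, 13, 16, 17]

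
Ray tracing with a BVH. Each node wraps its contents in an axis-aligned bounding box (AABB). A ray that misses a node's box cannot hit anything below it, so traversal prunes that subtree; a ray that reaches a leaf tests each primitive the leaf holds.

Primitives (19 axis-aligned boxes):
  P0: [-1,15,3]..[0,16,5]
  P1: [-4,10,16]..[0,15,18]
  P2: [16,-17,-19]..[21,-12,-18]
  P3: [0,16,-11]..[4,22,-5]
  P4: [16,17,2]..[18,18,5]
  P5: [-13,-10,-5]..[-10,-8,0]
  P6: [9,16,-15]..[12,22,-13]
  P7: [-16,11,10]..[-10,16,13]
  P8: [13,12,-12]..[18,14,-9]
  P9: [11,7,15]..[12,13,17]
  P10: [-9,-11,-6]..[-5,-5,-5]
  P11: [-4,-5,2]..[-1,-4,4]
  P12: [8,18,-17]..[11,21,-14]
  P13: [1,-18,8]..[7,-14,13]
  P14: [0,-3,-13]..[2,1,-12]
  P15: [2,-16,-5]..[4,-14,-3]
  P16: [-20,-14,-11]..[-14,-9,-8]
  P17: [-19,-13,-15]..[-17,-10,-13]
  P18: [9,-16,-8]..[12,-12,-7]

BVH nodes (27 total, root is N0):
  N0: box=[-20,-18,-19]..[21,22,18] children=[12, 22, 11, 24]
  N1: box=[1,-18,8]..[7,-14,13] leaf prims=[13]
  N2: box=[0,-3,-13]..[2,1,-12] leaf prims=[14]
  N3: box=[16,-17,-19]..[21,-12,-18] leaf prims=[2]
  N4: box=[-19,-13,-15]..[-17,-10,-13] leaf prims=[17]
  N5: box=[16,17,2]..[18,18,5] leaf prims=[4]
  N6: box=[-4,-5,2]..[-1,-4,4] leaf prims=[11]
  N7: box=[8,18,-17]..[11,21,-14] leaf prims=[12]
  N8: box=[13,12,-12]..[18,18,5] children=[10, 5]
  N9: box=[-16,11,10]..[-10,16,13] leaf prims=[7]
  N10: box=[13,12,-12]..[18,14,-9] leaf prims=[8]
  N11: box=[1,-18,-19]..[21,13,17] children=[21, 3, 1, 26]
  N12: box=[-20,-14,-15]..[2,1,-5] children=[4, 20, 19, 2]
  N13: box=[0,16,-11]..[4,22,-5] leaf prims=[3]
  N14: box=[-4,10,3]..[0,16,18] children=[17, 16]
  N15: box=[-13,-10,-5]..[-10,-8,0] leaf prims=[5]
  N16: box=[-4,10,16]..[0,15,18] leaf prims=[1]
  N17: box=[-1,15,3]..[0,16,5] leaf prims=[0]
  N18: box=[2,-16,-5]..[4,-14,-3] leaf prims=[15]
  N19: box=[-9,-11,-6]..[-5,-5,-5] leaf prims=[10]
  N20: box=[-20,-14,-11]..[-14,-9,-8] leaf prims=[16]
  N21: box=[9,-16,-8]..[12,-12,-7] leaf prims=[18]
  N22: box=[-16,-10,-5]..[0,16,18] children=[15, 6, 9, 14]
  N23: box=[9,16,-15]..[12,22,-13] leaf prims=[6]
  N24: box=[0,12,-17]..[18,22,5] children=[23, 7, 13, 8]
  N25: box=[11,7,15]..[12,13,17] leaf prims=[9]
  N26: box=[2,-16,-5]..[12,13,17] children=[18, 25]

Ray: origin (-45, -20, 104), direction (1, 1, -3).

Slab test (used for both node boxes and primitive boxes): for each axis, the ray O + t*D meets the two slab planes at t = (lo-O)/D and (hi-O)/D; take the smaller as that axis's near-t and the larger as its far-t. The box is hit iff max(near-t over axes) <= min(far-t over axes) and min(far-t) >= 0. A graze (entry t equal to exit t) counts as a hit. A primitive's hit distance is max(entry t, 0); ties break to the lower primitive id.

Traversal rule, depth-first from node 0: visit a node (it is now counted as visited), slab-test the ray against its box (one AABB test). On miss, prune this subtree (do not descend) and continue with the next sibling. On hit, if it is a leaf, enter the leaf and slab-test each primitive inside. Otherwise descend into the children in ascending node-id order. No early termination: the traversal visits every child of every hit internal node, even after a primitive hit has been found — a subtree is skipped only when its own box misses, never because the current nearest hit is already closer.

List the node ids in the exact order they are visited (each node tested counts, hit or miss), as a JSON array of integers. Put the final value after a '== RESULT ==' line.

Walk:
N0 x:[25,66] y:[2,42] z:[86/3,41] -> hit [86/3,41], descend [11, 12, 22, 24]
  N11 x:[46,66] y:[2,33] z:[29,41] -> miss, prune
  N12 x:[25,47] y:[6,21] z:[109/3,119/3] -> miss, prune
  N22 x:[29,45] y:[10,36] z:[86/3,109/3] -> hit [29,36], descend [6, 9, 14, 15]
    N6 x:[41,44] y:[15,16] z:[100/3,34] -> miss, prune
    N9 x:[29,35] y:[31,36] z:[91/3,94/3] -> hit [31,94/3] leaf, test {P7@t=31}
    N14 x:[41,45] y:[30,36] z:[86/3,101/3] -> miss, prune
    N15 x:[32,35] y:[10,12] z:[104/3,109/3] -> miss, prune
  N24 x:[45,63] y:[32,42] z:[33,121/3] -> miss, prune

order=[0, 11, 12, 22, 6, 9, 14, 15, 24]  |boxes|=9  |leaves|=1  hit=P7

== RESULT ==
[0, 11, 12, 22, 6, 9, 14, 15, 24]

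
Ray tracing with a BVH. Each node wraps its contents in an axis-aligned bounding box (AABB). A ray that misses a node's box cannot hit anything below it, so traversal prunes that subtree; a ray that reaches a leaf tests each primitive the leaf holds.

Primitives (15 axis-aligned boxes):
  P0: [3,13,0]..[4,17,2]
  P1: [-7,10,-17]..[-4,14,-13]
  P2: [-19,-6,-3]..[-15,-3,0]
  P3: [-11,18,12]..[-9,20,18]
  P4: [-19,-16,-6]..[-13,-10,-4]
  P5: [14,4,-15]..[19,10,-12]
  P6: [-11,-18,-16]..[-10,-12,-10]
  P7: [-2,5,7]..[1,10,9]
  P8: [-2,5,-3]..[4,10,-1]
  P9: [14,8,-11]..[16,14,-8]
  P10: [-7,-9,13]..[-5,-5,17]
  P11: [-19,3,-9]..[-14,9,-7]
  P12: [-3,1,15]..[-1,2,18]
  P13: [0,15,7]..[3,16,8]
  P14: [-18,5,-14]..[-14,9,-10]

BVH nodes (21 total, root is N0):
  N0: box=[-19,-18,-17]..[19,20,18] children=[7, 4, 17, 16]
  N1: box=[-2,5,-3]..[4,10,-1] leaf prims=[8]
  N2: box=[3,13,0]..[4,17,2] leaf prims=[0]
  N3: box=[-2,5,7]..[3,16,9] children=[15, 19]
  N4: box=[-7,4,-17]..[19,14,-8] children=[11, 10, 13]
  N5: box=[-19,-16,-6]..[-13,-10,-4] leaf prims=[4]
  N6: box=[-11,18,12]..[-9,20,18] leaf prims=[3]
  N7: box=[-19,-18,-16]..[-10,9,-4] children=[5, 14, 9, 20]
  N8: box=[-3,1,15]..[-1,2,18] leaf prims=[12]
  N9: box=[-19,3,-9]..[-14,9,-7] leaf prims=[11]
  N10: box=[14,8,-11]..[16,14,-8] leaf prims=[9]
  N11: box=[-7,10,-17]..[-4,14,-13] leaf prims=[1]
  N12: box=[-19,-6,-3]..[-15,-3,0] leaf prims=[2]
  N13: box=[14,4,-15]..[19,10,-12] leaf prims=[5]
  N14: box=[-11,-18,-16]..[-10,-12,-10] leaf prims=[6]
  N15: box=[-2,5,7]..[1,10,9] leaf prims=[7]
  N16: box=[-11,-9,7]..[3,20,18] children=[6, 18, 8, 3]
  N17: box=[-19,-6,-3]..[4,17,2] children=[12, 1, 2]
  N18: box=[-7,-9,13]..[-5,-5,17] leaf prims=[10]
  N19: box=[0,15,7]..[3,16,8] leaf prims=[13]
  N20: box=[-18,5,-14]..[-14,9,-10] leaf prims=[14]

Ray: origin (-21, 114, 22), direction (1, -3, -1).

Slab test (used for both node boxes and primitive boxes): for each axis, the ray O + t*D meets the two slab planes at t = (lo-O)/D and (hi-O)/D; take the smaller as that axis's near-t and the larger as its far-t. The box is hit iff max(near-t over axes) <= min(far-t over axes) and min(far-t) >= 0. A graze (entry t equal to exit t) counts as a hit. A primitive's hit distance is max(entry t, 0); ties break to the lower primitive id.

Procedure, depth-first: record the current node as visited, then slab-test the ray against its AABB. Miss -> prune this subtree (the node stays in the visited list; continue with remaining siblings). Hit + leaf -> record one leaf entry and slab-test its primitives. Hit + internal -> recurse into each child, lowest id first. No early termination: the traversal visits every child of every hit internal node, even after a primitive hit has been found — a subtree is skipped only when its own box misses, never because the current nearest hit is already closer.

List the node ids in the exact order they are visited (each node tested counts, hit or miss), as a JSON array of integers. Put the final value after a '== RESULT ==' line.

Traverse from the root:
N0 x:[2,40] y:[94/3,44] z:[4,39] -> hit [94/3,39], descend [4, 7, 16, 17]
  N4 x:[14,40] y:[100/3,110/3] z:[30,39] -> hit [100/3,110/3], descend [10, 11, 13]
    N10 x:[35,37] y:[100/3,106/3] z:[30,33] -> miss, prune
    N11 x:[14,17] y:[100/3,104/3] z:[35,39] -> miss, prune
    N13 x:[35,40] y:[104/3,110/3] z:[34,37] -> hit [35,110/3] leaf, test {P5@t=35}
  N7 x:[2,11] y:[35,44] z:[26,38] -> miss, prune
  N16 x:[10,24] y:[94/3,41] z:[4,15] -> miss, prune
  N17 x:[2,25] y:[97/3,40] z:[20,25] -> miss, prune

Visited [0, 4, 10, 11, 13, 7, 16, 17]. Tests: 8 box, 1 leaf. Nearest: P5.

== RESULT ==
[0, 4, 10, 11, 13, 7, 16, 17]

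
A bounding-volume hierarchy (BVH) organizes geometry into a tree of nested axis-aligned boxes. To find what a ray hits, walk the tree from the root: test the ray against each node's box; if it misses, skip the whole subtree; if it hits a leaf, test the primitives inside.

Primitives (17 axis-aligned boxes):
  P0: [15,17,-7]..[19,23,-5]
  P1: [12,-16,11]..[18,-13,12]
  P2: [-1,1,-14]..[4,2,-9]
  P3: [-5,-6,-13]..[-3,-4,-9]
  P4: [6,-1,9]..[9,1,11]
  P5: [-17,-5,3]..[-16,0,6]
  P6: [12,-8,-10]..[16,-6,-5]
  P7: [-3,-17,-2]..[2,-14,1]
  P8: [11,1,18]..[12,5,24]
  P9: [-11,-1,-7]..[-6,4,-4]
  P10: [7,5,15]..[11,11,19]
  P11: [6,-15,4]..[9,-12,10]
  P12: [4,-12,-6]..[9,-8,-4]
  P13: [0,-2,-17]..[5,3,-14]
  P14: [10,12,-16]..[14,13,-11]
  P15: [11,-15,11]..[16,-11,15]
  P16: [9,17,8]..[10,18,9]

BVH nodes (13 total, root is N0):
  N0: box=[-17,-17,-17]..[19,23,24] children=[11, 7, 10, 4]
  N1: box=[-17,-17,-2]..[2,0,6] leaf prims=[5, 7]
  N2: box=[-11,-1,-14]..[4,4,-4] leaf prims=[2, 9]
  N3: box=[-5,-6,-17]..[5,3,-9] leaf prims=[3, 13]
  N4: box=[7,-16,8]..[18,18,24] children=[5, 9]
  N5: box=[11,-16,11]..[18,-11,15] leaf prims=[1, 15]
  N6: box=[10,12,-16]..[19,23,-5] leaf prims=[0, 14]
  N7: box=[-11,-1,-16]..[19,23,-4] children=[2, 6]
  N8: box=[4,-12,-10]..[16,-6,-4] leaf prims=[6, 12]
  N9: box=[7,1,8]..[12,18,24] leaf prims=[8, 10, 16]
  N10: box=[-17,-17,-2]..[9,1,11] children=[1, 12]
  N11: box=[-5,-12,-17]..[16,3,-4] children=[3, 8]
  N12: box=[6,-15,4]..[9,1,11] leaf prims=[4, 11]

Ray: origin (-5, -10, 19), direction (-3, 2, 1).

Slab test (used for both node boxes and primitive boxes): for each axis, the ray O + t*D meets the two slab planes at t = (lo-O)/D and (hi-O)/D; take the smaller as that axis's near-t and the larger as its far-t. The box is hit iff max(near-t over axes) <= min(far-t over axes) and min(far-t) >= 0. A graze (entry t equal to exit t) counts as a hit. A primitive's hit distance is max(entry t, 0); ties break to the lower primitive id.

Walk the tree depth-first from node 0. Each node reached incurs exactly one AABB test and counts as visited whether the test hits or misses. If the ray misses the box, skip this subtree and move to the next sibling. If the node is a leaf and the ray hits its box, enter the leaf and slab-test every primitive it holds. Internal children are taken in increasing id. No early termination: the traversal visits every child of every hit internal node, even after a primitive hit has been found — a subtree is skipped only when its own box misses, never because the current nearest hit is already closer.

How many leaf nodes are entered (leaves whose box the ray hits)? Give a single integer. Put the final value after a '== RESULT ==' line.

Walk:
N0 x:[-8,4] y:[-7/2,33/2] z:[-36,5] -> hit [-7/2,4], descend [4, 7, 10, 11]
  N4 x:[-23/3,-4] y:[-3,14] z:[-11,5] -> miss, prune
  N7 x:[-8,2] y:[9/2,33/2] z:[-35,-23] -> miss, prune
  N10 x:[-14/3,4] y:[-7/2,11/2] z:[-21,-8] -> miss, prune
  N11 x:[-7,0] y:[-1,13/2] z:[-36,-23] -> miss, prune

Visited [0, 4, 7, 10, 11]. Tests: 5 box, 0 leaf. Nearest: miss.

== RESULT ==
0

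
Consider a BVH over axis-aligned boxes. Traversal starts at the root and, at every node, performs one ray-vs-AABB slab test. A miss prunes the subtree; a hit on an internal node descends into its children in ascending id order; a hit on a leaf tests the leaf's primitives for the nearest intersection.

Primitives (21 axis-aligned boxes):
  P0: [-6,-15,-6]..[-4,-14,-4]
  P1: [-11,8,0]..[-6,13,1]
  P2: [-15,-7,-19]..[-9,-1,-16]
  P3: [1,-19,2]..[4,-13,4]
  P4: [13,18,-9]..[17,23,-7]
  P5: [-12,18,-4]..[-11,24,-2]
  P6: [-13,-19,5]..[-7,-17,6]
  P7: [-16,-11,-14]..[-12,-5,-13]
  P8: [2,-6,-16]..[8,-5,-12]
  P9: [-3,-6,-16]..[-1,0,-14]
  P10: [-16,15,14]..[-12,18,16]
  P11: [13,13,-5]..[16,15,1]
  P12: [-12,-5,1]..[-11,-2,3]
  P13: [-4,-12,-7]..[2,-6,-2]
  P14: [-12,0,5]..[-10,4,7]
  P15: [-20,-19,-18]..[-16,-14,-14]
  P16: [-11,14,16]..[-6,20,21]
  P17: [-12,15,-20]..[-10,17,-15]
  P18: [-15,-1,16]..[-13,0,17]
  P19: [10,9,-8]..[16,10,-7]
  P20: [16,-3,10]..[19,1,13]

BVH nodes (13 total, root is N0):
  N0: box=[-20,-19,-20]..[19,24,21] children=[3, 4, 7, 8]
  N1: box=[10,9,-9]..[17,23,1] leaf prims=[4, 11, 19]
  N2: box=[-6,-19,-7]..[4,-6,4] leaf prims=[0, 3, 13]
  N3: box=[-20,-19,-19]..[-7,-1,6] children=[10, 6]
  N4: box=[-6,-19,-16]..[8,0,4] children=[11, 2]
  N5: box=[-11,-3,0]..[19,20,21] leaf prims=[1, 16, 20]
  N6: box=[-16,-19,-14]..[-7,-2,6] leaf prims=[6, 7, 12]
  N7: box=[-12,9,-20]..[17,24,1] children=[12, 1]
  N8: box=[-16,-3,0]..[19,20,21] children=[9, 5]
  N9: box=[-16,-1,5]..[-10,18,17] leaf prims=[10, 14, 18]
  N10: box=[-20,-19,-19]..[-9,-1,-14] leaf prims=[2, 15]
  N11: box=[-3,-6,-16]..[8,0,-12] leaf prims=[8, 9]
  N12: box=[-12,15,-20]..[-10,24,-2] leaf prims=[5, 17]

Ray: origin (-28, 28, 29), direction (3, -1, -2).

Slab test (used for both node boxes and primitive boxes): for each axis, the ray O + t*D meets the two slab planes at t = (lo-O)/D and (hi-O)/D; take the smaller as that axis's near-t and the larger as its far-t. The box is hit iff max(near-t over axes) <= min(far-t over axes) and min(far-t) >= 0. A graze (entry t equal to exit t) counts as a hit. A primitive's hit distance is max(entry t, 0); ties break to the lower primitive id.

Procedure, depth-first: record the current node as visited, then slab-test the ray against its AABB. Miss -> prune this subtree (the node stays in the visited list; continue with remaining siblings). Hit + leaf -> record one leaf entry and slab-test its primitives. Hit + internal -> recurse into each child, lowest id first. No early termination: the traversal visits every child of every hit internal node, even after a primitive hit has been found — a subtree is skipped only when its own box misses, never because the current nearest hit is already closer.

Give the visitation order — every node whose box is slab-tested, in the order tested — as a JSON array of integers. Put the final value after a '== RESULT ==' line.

Traverse from the root:
N0 x:[8/3,47/3] y:[4,47] z:[4,49/2] -> hit [4,47/3], descend [3, 4, 7, 8]
  N3 x:[8/3,7] y:[29,47] z:[23/2,24] -> miss, prune
  N4 x:[22/3,12] y:[28,47] z:[25/2,45/2] -> miss, prune
  N7 x:[16/3,15] y:[4,19] z:[14,49/2] -> hit [14,15], descend [1, 12]
    N1 x:[38/3,15] y:[5,19] z:[14,19] -> hit [14,15] leaf, test {P4(miss), P11@t=14, P19(miss)}
    N12 x:[16/3,6] y:[4,13] z:[31/2,49/2] -> miss, prune
  N8 x:[4,47/3] y:[8,31] z:[4,29/2] -> hit [8,29/2], descend [5, 9]
    N5 x:[17/3,47/3] y:[8,31] z:[4,29/2] -> hit [8,29/2] leaf, test {P1(miss), P16(miss), P20(miss)}
    N9 x:[4,6] y:[10,29] z:[6,12] -> miss, prune

9 AABB tests over nodes [0, 3, 4, 7, 1, 12, 8, 5, 9]; 2 leaves entered; closest P11.

== RESULT ==
[0, 3, 4, 7, 1, 12, 8, 5, 9]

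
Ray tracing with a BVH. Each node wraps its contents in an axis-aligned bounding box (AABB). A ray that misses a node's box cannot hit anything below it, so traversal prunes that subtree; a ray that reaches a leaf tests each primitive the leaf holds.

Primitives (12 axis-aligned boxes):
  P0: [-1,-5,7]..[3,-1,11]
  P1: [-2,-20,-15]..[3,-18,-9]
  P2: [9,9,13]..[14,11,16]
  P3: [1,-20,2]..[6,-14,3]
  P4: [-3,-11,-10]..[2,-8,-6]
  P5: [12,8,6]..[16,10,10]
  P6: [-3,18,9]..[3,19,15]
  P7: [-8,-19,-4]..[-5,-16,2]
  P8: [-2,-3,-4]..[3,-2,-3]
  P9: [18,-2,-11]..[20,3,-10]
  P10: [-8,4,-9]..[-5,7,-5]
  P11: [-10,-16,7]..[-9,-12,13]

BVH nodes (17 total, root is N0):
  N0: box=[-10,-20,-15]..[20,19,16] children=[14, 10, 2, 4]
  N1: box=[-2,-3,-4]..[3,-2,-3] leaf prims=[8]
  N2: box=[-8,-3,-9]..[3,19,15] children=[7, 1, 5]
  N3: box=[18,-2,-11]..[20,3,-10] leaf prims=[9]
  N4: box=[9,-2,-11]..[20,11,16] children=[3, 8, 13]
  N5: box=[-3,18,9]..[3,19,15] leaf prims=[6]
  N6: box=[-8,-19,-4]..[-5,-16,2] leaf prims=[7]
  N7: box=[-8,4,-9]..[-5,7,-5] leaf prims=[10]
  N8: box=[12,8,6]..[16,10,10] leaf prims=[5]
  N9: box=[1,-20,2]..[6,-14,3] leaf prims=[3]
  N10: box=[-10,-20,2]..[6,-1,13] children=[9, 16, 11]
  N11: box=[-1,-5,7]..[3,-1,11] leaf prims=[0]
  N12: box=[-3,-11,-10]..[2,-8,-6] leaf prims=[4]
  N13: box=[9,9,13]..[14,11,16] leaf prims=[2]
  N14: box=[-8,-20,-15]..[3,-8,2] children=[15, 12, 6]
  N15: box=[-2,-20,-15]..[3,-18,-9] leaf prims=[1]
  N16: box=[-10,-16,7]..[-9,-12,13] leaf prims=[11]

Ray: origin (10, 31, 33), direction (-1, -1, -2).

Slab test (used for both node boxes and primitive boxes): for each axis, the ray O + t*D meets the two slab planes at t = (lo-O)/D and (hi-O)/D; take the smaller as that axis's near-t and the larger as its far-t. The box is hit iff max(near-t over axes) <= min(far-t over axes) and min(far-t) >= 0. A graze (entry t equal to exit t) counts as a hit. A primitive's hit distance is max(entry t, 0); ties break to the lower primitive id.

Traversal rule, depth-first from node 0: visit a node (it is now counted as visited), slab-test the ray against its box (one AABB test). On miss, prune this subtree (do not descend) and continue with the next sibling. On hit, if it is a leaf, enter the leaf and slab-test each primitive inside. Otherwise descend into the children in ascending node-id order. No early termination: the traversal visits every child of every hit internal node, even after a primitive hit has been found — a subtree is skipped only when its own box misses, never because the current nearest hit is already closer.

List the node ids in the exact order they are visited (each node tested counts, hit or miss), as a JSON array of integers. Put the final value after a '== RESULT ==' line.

Walk:
N0 x:[-10,20] y:[12,51] z:[17/2,24] -> hit [12,20], descend [2, 4, 10, 14]
  N2 x:[7,18] y:[12,34] z:[9,21] -> hit [12,18], descend [1, 5, 7]
    N1 x:[7,12] y:[33,34] z:[18,37/2] -> miss, prune
    N5 x:[7,13] y:[12,13] z:[9,12] -> hit [12,12] leaf, test {P6@t=12}
    N7 x:[15,18] y:[24,27] z:[19,21] -> miss, prune
  N4 x:[-10,1] y:[20,33] z:[17/2,22] -> miss, prune
  N10 x:[4,20] y:[32,51] z:[10,31/2] -> miss, prune
  N14 x:[7,18] y:[39,51] z:[31/2,24] -> miss, prune

8 AABB tests over nodes [0, 2, 1, 5, 7, 4, 10, 14]; 1 leaf entered; closest P6.

== RESULT ==
[0, 2, 1, 5, 7, 4, 10, 14]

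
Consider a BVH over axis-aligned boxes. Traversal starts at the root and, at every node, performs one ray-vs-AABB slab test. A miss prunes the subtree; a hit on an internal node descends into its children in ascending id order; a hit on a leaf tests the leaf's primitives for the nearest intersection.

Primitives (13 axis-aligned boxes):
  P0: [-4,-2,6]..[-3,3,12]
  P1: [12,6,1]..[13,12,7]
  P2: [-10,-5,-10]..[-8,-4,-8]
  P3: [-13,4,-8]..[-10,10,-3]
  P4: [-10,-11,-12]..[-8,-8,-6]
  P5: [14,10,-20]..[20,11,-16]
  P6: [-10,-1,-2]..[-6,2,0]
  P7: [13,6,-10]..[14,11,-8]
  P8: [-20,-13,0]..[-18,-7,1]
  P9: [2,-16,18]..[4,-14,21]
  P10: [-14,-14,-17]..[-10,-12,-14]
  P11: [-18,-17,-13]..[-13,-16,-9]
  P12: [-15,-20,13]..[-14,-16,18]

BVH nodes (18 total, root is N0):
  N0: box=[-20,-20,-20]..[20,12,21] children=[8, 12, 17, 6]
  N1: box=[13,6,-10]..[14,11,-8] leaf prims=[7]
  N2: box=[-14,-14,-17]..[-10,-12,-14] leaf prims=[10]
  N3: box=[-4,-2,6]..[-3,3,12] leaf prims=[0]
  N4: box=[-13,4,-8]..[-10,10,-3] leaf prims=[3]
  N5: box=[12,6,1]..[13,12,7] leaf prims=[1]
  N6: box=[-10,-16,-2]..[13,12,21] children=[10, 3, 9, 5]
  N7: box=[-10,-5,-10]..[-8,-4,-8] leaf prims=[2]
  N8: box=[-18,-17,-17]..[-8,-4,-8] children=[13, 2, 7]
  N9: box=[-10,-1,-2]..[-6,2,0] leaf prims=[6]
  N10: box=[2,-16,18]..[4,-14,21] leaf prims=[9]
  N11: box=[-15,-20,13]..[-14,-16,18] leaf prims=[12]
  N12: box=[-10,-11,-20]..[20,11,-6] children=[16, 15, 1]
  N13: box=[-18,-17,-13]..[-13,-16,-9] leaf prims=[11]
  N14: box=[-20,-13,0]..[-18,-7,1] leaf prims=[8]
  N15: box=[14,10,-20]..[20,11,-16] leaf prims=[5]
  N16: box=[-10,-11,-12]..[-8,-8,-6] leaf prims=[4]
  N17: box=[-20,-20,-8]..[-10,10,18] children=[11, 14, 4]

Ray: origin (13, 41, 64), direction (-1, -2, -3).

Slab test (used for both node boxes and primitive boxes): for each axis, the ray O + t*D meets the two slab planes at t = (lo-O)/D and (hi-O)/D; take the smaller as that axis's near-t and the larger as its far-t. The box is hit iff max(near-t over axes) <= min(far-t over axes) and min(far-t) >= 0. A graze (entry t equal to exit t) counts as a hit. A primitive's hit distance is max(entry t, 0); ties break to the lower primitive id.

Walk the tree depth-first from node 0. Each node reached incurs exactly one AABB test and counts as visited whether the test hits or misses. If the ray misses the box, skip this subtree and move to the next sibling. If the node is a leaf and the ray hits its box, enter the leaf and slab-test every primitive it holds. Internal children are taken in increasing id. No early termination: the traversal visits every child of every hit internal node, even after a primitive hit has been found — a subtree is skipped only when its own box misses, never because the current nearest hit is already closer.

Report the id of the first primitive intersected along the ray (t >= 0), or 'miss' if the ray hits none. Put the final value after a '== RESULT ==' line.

Walk:
N0 x:[-7,33] y:[29/2,61/2] z:[43/3,28] -> hit [29/2,28], descend [6, 8, 12, 17]
  N6 x:[0,23] y:[29/2,57/2] z:[43/3,22] -> hit [29/2,22], descend [3, 5, 9, 10]
    N3 x:[16,17] y:[19,43/2] z:[52/3,58/3] -> miss, prune
    N5 x:[0,1] y:[29/2,35/2] z:[19,21] -> miss, prune
    N9 x:[19,23] y:[39/2,21] z:[64/3,22] -> miss, prune
    N10 x:[9,11] y:[55/2,57/2] z:[43/3,46/3] -> miss, prune
  N8 x:[21,31] y:[45/2,29] z:[24,27] -> hit [24,27], descend [2, 7, 13]
    N2 x:[23,27] y:[53/2,55/2] z:[26,27] -> hit [53/2,27] leaf, test {P10@t=53/2}
    N7 x:[21,23] y:[45/2,23] z:[24,74/3] -> miss, prune
    N13 x:[26,31] y:[57/2,29] z:[73/3,77/3] -> miss, prune
  N12 x:[-7,23] y:[15,26] z:[70/3,28] -> miss, prune
  N17 x:[23,33] y:[31/2,61/2] z:[46/3,24] -> hit [23,24], descend [4, 11, 14]
    N4 x:[23,26] y:[31/2,37/2] z:[67/3,24] -> miss, prune
    N11 x:[27,28] y:[57/2,61/2] z:[46/3,17] -> miss, prune
    N14 x:[31,33] y:[24,27] z:[21,64/3] -> miss, prune

15 AABB tests over nodes [0, 6, 3, 5, 9, 10, 8, 2, 7, 13, 12, 17, 4, 11, 14]; 1 leaf entered; closest P10.

== RESULT ==
10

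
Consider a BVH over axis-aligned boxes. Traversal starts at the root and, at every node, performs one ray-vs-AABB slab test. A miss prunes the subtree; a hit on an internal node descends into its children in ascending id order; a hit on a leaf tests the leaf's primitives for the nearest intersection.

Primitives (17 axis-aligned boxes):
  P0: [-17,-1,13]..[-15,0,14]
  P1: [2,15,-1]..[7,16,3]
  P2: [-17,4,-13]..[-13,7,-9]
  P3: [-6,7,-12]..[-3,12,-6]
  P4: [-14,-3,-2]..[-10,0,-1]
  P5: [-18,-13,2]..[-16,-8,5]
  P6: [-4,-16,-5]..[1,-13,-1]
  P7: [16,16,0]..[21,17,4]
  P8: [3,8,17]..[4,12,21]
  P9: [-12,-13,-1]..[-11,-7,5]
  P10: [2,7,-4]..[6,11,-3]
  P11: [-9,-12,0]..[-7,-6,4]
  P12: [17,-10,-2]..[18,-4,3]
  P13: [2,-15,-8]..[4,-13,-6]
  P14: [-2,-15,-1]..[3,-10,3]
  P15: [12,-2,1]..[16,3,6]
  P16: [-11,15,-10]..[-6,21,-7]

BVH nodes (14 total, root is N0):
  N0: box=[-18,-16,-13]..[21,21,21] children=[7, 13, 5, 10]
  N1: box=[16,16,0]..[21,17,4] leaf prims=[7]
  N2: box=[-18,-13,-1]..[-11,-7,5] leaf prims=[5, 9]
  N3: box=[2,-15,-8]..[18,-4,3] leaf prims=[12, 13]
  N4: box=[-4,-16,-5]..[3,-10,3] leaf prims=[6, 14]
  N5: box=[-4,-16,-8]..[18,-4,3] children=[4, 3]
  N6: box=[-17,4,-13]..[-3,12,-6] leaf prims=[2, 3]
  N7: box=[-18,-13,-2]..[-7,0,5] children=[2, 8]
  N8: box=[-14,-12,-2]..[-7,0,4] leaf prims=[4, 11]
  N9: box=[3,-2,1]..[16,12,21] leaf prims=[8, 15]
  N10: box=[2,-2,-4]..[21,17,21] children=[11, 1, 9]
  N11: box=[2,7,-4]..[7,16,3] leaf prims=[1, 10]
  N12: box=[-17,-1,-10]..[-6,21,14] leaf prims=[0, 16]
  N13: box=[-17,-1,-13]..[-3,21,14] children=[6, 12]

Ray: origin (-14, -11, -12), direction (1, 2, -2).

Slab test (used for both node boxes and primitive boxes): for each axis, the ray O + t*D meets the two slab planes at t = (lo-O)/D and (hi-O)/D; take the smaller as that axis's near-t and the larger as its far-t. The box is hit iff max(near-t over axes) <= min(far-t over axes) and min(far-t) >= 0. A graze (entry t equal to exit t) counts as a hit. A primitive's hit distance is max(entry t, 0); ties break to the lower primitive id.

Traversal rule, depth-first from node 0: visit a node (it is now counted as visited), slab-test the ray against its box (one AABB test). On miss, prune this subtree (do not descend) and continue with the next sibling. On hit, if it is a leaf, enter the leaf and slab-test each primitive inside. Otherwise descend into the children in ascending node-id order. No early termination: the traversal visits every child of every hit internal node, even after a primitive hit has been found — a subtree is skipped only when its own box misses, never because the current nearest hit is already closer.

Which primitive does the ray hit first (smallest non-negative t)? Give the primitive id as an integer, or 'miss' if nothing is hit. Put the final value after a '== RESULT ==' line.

Walk:
N0 x:[-4,35] y:[-5/2,16] z:[-33/2,1/2] -> hit [-5/2,1/2], descend [5, 7, 10, 13]
  N5 x:[10,32] y:[-5/2,7/2] z:[-15/2,-2] -> miss, prune
  N7 x:[-4,7] y:[-1,11/2] z:[-17/2,-5] -> miss, prune
  N10 x:[16,35] y:[9/2,14] z:[-33/2,-4] -> miss, prune
  N13 x:[-3,11] y:[5,16] z:[-13,1/2] -> miss, prune

5 AABB tests over nodes [0, 5, 7, 10, 13]; 0 leaves entered; closest miss.

== RESULT ==
miss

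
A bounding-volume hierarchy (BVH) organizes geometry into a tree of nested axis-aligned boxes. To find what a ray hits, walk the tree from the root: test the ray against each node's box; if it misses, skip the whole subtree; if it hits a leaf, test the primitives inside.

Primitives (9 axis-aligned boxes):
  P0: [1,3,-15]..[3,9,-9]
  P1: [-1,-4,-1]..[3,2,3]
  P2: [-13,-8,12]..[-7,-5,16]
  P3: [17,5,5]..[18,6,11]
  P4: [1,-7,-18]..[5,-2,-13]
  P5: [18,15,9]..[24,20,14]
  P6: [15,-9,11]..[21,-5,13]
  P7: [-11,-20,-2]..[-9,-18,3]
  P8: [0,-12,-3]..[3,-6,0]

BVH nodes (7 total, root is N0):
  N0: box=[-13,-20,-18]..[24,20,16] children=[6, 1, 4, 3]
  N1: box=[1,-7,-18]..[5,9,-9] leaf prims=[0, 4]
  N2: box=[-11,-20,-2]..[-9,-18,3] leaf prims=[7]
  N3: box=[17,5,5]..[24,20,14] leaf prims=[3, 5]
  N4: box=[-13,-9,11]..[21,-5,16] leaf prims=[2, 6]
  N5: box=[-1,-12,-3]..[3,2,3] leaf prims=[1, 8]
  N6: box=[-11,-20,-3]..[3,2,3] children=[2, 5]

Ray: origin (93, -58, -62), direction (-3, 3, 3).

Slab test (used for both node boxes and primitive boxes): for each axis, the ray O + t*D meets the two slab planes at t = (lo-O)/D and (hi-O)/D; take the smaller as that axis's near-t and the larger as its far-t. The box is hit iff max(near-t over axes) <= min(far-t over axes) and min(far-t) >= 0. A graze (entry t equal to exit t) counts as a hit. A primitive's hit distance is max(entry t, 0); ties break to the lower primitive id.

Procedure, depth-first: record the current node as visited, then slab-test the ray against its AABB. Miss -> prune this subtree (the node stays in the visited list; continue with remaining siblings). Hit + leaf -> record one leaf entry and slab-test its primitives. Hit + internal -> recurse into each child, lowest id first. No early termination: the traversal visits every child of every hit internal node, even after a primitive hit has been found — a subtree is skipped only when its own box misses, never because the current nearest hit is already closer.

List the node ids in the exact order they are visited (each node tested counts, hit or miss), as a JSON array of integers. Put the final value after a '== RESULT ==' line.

Traverse from the root:
N0 x:[23,106/3] y:[38/3,26] z:[44/3,26] -> hit [23,26], descend [1, 3, 4, 6]
  N1 x:[88/3,92/3] y:[17,67/3] z:[44/3,53/3] -> miss, prune
  N3 x:[23,76/3] y:[21,26] z:[67/3,76/3] -> hit [23,76/3] leaf, test {P3(miss), P5@t=73/3}
  N4 x:[24,106/3] y:[49/3,53/3] z:[73/3,26] -> miss, prune
  N6 x:[30,104/3] y:[38/3,20] z:[59/3,65/3] -> miss, prune

Summary -> nodes [0, 1, 3, 4, 6]; box-tests=5; leaf-entries=1; first=P5

== RESULT ==
[0, 1, 3, 4, 6]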